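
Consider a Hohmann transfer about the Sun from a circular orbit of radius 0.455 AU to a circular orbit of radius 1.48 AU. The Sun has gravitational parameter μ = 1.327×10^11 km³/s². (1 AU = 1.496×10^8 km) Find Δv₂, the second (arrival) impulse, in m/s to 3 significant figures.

In km: r₁ = 0.455 × 1.496×10^8 = 6.8068×10^7 km; r₂ = 1.48 × 1.496×10^8 = 2.21408×10^8 km.
Semi-major axis of the transfer orbit: a_t = (6.8068×10^7 + 2.21408×10^8)/2 = 1.44738×10^8 km.
On the circular orbit at r = 2.21408×10^8 km, v_c = √(μ/r) = 24.482 km/s.
Transfer-orbit speed at the same r (vis-viva, a = a_t): v_t = √[μ(2/r − 1/a_t)] = 16.789 km/s.
Δv₂ = |v_t − v_c| = |16.789 − 24.482| = 7.693 km/s.

Δv₂ = 7690 m/s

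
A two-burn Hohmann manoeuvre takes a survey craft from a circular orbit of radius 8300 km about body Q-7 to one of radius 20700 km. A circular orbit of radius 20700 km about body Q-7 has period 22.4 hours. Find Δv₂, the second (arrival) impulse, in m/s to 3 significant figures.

Δv₂ = 393 m/s

From Kepler's third law T² = 4π²r³/μ at r = 20700 km, T = 22.4 hours = 22.4 × 3600 s = 80640 s: μ = 4π²r³/T² = 53848.0 km³/s².
The Hohmann ellipse has a_t = (r₁ + r₂)/2 = 14500 km.
Circular speed at r = 20700 km: v_c = √(μ/r) = 1.6129 km/s.
Transfer-orbit speed at the same r (vis-viva, a = a_t): v_t = √[μ(2/r − 1/a_t)] = 1.2203 km/s.
Δv₂ = |v_t − v_c| = |1.2203 − 1.6129| = 0.3926 km/s.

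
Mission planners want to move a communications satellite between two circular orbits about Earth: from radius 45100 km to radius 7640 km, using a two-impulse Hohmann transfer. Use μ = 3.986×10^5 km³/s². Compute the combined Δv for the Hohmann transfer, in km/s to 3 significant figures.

Semi-major axis of the transfer orbit: a_t = (45100 + 7640)/2 = 26370 km.
Circular speed at r₁: v₁ = √(μ/r₁) = √(3.986×10^5/45100) = 2.973 km/s.
On the transfer ellipse at r₁, vis-viva equation gives v_a = √[μ(2/r₁ − 1/a_t)] = 1.600 km/s.
First burn Δv₁ = |v_a − v₁| = 1.373 km/s.
Circular speed at r₂: v₂ = √(μ/r₂) = 7.223 km/s.
Transfer-orbit speed at r₂: v_p = √[μ(2/r₂ − 1/a_t)] = 9.446 km/s.
Second burn Δv₂ = |v₂ − v_p| = 2.223 km/s.
Δv = Δv₁ + Δv₂ = 1.373 + 2.223 = 3.596 km/s.

Δv = 3.60 km/s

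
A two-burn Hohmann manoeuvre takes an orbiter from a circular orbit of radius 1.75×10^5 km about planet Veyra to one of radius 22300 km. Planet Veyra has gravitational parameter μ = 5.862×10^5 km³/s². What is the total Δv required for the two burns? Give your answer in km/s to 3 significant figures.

Δv = 2.66 km/s

Transfer-ellipse semi-major axis a_t = (r₁ + r₂)/2 = (1.750×10^5 + 22300)/2 = 98650 km.
Circular speed at r₁: v₁ = √(μ/r₁) = √(5.862×10^5/1.750×10^5) = 1.8302 km/s.
Transfer-orbit speed at r₁ (v² = μ(2/r − 1/a)): v_a = √[μ(2/r₁ − 1/a_t)] = 0.87018 km/s.
First burn Δv₁ = |v_a − v₁| = 0.9600 km/s.
Circular speed at r₂: v₂ = √(μ/r₂) = 5.127 km/s.
Transfer-orbit speed at r₂: v_p = √[μ(2/r₂ − 1/a_t)] = 6.829 km/s.
Second burn Δv₂ = |v₂ − v_p| = 1.702 km/s.
Total Δv = Δv₁ + Δv₂ = 2.662 km/s.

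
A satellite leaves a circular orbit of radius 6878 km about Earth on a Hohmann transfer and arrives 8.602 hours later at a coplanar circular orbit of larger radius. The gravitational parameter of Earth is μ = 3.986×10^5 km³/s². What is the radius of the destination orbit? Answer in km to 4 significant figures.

r₂ = 60790 km

Transfer time t = 8.602 hours = 30967.2 s, and t = π√(a_t³/μ).
So a_t = (μ t²/π²)^(1/3) = (3.986×10^5 × (30967.2)² / π²)^(1/3) = 33834 km.
Since a_t = (r₁ + r₂)/2, r₂ = 2a_t − r₁ = 2×33834 − 6878 = 60790 km.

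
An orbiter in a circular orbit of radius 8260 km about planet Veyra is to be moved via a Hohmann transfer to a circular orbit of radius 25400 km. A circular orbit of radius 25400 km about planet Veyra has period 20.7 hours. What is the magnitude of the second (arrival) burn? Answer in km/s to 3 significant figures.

Δv₂ = 0.641 km/s

From Kepler's third law T² = 4π²r³/μ at r = 25400 km, T = 20.7 hours = 20.7 × 3600 s = 74520 s: μ = 4π²r³/T² = 1.16497×10^5 km³/s².
Transfer-ellipse semi-major axis a_t = (r₁ + r₂)/2 = (8260 + 25400)/2 = 16830 km.
On the circular orbit at r = 25400 km, v_c = √(μ/r) = 2.1416 km/s.
Vis-viva on the transfer ellipse at r = 25400 km gives v_t = √[μ(2/r − 1/a_t)] = 1.5003 km/s.
Δv₂ = |v_t − v_c| = |1.5003 − 2.1416| = 0.6413 km/s.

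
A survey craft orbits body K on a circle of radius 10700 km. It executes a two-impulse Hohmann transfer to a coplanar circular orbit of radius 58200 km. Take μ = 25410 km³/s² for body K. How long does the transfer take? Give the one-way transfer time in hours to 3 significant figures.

t = 35.0 hours

Transfer-ellipse semi-major axis a_t = (r₁ + r₂)/2 = (10700 + 58200)/2 = 34450 km.
By Kepler's third law the transfer-orbit period is T = 2π√(a_t³/μ), so t = T/2 = 1.260×10^5 s.
Converting: 1.260×10^5 s ÷ 3600 s/hour = 35.0 hours.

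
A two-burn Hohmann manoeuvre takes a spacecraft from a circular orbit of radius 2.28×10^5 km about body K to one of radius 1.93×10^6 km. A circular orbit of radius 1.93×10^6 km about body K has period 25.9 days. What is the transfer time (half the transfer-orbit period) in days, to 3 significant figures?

From Kepler's third law T² = 4π²r³/μ at r = 1.93×10^6 km, T = 25.9 days = 25.9 × 86400 s = 2.23776×10^6 s: μ = 4π²r³/T² = 5.66767×10^7 km³/s².
Semi-major axis of the transfer orbit: a_t = (2.280×10^5 + 1.930×10^6)/2 = 1.079×10^6 km.
Half the transfer-orbit period gives t = π√(a_t³/μ) = 4.677×10^5 s.
Converting: 4.677×10^5 s ÷ 86400 s/day = 5.41 days.

t = 5.41 days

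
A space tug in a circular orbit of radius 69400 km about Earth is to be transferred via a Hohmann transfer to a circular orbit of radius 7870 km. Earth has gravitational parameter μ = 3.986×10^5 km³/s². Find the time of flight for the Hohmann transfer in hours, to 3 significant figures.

t = 10.5 hours

Semi-major axis of the transfer orbit: a_t = (69400 + 7870)/2 = 38635 km.
Transfer time t = π√(a_t³/μ) = π√((38635)³ / 3.986×10^5) = 37790 s.
Converting: 37790 s ÷ 3600 s/hour = 10.5 hours.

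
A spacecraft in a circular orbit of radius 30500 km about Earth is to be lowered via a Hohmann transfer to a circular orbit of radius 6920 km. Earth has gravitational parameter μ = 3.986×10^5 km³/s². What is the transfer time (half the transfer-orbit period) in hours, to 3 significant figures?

t = 3.54 hours

Transfer-ellipse semi-major axis a_t = (r₁ + r₂)/2 = (30500 + 6920)/2 = 18710 km.
By Kepler's third law the transfer-orbit period is T = 2π√(a_t³/μ), so t = T/2 = 12730 s.
Converting: 12730 s ÷ 3600 s/hour = 3.54 hours.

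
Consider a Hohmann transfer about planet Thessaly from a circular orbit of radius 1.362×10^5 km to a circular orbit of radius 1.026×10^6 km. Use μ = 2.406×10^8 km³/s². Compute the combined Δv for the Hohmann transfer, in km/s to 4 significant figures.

Transfer-ellipse semi-major axis a_t = (r₁ + r₂)/2 = (1.362×10^5 + 1.026×10^6)/2 = 5.811×10^5 km.
Circular speed at r₁: v₁ = √(μ/r₁) = √(2.406×10^8/1.362×10^5) = 42.03 km/s.
Transfer-orbit speed at r₁ (vis-viva equation): v_p = √[μ(2/r₁ − 1/a_t)] = 55.85 km/s.
First burn Δv₁ = |v_p − v₁| = 13.82 km/s.
Circular speed at r₂: v₂ = √(μ/r₂) = 15.3135 km/s.
Transfer-orbit speed at r₂: v_a = √[μ(2/r₂ − 1/a_t)] = 7.41374 km/s.
Second burn Δv₂ = |v₂ − v_a| = 7.900 km/s.
Total Δv = Δv₁ + Δv₂ = 21.72 km/s.

Δv = 21.72 km/s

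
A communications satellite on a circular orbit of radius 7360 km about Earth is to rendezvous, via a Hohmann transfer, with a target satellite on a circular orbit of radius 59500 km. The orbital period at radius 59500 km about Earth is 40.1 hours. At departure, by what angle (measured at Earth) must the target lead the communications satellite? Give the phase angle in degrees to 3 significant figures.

φ = 104°

From Kepler's third law T² = 4π²r³/μ at r = 59500 km, T = 40.1 hours = 40.1 × 3600 s = 1.4436×10^5 s: μ = 4π²r³/T² = 3.99040×10^5 km³/s².
Semi-major axis of the transfer orbit: a_t = (7360 + 59500)/2 = 33430 km.
The half-period of the transfer ellipse is t = π√(a_t³/μ) = 30398.1 s.
The target's mean motion on its circular orbit is ω₂ = √(μ/r₂³) = 4.35244×10^-5 rad/s.
Angle swept by the target during transfer: ω₂·t = 1.3231 rad = 75.81°.
Arrival is 180° from departure on the ellipse, so φ = 180° − 75.81° = 104°.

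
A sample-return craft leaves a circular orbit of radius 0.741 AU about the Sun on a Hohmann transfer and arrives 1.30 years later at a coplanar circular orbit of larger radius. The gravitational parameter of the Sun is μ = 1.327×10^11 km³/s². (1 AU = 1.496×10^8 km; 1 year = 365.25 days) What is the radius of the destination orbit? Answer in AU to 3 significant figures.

r₂ = 3.04 AU

In km: r₁ = 0.741 × 1.496×10^8 = 1.108536×10^8 km.
Transfer time t = 1.30 years × 365.25 × 86400 s = 4.102488×10^7 s, and t = π√(a_t³/μ).
So a_t = (μ t²/π²)^(1/3) = (1.327×10^11 × (4.102488×10^7)² / π²)^(1/3) = 2.8285×10^8 km.
Since a_t = (r₁ + r₂)/2, r₂ = 2a_t − r₁ = 2×2.8285×10^8 − 1.108536×10^8 = 4.548464×10^8 km.
In AU: r₂ = 4.548464×10^8 / 1.496×10^8 = 3.04 AU.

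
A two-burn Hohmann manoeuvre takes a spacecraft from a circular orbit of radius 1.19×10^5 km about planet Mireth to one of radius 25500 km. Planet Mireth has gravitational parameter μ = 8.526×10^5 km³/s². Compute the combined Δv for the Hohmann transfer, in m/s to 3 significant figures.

The Hohmann ellipse has a_t = (r₁ + r₂)/2 = 72250 km.
Circular speed at r₁: v₁ = √(μ/r₁) = √(8.526×10^5/1.190×10^5) = 2.6767 km/s.
On the transfer ellipse at r₁, v² = μ(2/r − 1/a) gives v_a = √[μ(2/r₁ − 1/a_t)] = 1.5902 km/s.
First burn Δv₁ = |v_a − v₁| = 1.0865 km/s.
At r₂, v₂ = √(μ/r₂) = 5.7823 km/s.
Transfer-orbit speed at r₂: v_p = √[μ(2/r₂ − 1/a_t)] = 7.4209 km/s.
Second burn Δv₂ = |v₂ − v_p| = 1.6386 km/s.
Total Δv = Δv₁ + Δv₂ = 2.725 km/s.

Δv = 2730 m/s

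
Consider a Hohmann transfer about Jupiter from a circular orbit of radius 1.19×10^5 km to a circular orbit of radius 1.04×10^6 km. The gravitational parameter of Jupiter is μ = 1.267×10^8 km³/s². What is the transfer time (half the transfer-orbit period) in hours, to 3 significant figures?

t = 34.2 hours

Transfer-ellipse semi-major axis a_t = (r₁ + r₂)/2 = (1.190×10^5 + 1.040×10^6)/2 = 5.795×10^5 km.
Transfer time t = π√(a_t³/μ) = π√((5.795×10^5)³ / 1.267×10^8) = 1.231×10^5 s.
Converting: 1.231×10^5 s ÷ 3600 s/hour = 34.2 hours.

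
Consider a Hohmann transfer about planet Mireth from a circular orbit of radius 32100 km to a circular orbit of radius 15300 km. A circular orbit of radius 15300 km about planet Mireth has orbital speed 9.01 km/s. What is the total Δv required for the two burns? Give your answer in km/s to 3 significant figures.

Δv = 2.70 km/s

From the circular-orbit relation v² = μ/r at r = 15300 km: μ = v²r = (9.01)² × 15300 = 1.24206×10^6 km³/s².
Semi-major axis of the transfer orbit: a_t = (32100 + 15300)/2 = 23700 km.
At r₁ the circular-orbit speed is v₁ = √(μ/r₁) = 6.220 km/s.
Transfer-orbit speed at r₁ (v² = μ(2/r − 1/a)): v_a = √[μ(2/r₁ − 1/a_t)] = 4.998 km/s.
First burn Δv₁ = |v_a − v₁| = 1.222 km/s.
At r₂, v₂ = √(μ/r₂) = 9.0100 km/s.
Transfer-orbit speed at r₂: v_p = √[μ(2/r₂ − 1/a_t)] = 10.486 km/s.
Second burn Δv₂ = |v₂ − v_p| = 1.476 km/s.
Δv = Δv₁ + Δv₂ = 1.222 + 1.476 = 2.698 km/s.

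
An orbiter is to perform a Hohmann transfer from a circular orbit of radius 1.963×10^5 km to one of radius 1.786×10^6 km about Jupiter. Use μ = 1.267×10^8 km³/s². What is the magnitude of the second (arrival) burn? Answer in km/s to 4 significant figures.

Δv₂ = 4.674 km/s

The Hohmann ellipse has a_t = (r₁ + r₂)/2 = 9.9115×10^5 km.
Circular speed at r = 1.786×10^6 km: v_c = √(μ/r) = 8.4226 km/s.
Vis-viva on the transfer ellipse at r = 1.786×10^6 km gives v_t = √[μ(2/r − 1/a_t)] = 3.7483 km/s.
Δv₂ = |v_t − v_c| = |3.7483 − 8.4226| = 4.674 km/s.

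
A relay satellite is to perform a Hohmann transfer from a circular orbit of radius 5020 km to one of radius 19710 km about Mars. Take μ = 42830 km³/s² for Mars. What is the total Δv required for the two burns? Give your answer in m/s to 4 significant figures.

Δv = 1302 m/s

Transfer-ellipse semi-major axis a_t = (r₁ + r₂)/2 = (5020 + 19710)/2 = 12365 km.
Circular speed at r₁: v₁ = √(μ/r₁) = √(42830/5020) = 2.9209 km/s.
On the transfer ellipse at r₁, vis-viva gives v_p = √[μ(2/r₁ − 1/a_t)] = 3.6878 km/s.
First burn Δv₁ = |v_p − v₁| = 0.7669 km/s.
At r₂, v₂ = √(μ/r₂) = 1.47411 km/s.
Transfer-orbit speed at r₂: v_a = √[μ(2/r₂ − 1/a_t)] = 0.939259 km/s.
Second burn Δv₂ = |v₂ − v_a| = 0.5349 km/s.
Δv = Δv₁ + Δv₂ = 0.7669 + 0.5349 = 1.302 km/s.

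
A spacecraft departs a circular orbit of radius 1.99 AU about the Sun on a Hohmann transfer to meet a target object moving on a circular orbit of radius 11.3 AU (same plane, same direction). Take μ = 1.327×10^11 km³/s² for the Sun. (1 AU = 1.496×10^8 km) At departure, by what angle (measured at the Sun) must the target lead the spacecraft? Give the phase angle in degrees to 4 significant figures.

φ = 98.83°

In km: r₁ = 1.99 × 1.496×10^8 = 2.97704×10^8 km; r₂ = 11.3 × 1.496×10^8 = 1.69048×10^9 km.
Semi-major axis of the transfer orbit: a_t = (2.97704×10^8 + 1.69048×10^9)/2 = 9.94092×10^8 km.
The half-period of the transfer ellipse is t = π√(a_t³/μ) = 2.7031×10^8 s.
Target angular speed ω₂ = √(μ/r₂³) = 5.2411×10^-9 rad/s.
Angle swept by the target during transfer: ω₂·t = 1.4167 rad = 81.17°.
Arrival is 180° from departure on the ellipse, so φ = 180° − 81.17° = 98.83°.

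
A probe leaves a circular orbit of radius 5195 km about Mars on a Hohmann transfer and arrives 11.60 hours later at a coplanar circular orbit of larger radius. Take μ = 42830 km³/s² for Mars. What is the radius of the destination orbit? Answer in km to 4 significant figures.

Transfer time t = 11.60 hours = 41760 s, and t = π√(a_t³/μ).
So a_t = (μ t²/π²)^(1/3) = (42830 × (41760)² / π²)^(1/3) = 19633 km.
Since a_t = (r₁ + r₂)/2, r₂ = 2a_t − r₁ = 2×19633 − 5195 = 34071 km.

r₂ = 34070 km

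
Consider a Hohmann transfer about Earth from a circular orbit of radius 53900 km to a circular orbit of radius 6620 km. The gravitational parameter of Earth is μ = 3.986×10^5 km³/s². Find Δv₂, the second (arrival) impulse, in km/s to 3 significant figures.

Δv₂ = 2.60 km/s

Transfer-ellipse semi-major axis a_t = (r₁ + r₂)/2 = (53900 + 6620)/2 = 30260 km.
On the circular orbit at r = 6620 km, v_c = √(μ/r) = 7.75961 km/s.
Vis-viva on the transfer ellipse at r = 6620 km gives v_t = √[μ(2/r − 1/a_t)] = 10.3562 km/s.
Δv₂ = |v_t − v_c| = |10.3562 − 7.75961| = 2.597 km/s.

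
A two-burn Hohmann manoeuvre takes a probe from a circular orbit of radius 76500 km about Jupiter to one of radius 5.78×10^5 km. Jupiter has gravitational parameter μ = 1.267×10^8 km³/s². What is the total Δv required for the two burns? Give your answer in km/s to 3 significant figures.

Semi-major axis of the transfer orbit: a_t = (76500 + 5.780×10^5)/2 = 3.2725×10^5 km.
At r₁ the circular-orbit speed is v₁ = √(μ/r₁) = 40.70 km/s.
Transfer-orbit speed at r₁ (vis-viva): v_p = √[μ(2/r₁ − 1/a_t)] = 54.09 km/s.
First burn Δv₁ = |v_p − v₁| = 13.39 km/s.
Circular speed at r₂: v₂ = √(μ/r₂) = 14.8055 km/s.
Transfer-orbit speed at r₂: v_a = √[μ(2/r₂ − 1/a_t)] = 7.15839 km/s.
Second burn Δv₂ = |v₂ − v_a| = 7.647 km/s.
Total Δv = Δv₁ + Δv₂ = 21.04 km/s.

Δv = 21.0 km/s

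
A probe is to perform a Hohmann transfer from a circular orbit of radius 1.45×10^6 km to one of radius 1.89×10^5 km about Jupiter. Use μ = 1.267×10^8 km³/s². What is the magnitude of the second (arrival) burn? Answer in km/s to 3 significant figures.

Δv₂ = 8.55 km/s

Semi-major axis of the transfer orbit: a_t = (1.450×10^6 + 1.890×10^5)/2 = 8.195×10^5 km.
Circular speed at r = 1.890×10^5 km: v_c = √(μ/r) = 25.8915 km/s.
Transfer-orbit speed at the same r (vis-viva, a = a_t): v_t = √[μ(2/r − 1/a_t)] = 34.4403 km/s.
Δv₂ = |v_t − v_c| = |34.4403 − 25.8915| = 8.549 km/s.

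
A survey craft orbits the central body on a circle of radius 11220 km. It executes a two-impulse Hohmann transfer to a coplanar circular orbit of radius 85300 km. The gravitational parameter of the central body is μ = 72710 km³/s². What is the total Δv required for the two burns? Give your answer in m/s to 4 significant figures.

Transfer-ellipse semi-major axis a_t = (r₁ + r₂)/2 = (11220 + 85300)/2 = 48260 km.
At r₁ the circular-orbit speed is v₁ = √(μ/r₁) = 2.5457 km/s.
On the transfer ellipse at r₁, vis-viva equation gives v_p = √[μ(2/r₁ − 1/a_t)] = 3.3844 km/s.
First burn Δv₁ = |v_p − v₁| = 0.8387 km/s.
At r₂, v₂ = √(μ/r₂) = 0.9233 km/s.
Transfer-orbit speed at r₂: v_a = √[μ(2/r₂ − 1/a_t)] = 0.4452 km/s.
Second burn Δv₂ = |v₂ − v_a| = 0.4781 km/s.
Δv = Δv₁ + Δv₂ = 0.8387 + 0.4781 = 1.317 km/s.

Δv = 1317 m/s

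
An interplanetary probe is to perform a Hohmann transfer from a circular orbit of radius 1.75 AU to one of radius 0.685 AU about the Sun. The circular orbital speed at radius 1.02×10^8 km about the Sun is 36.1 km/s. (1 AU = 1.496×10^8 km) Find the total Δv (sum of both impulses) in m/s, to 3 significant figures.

From the circular-orbit relation v² = μ/r at r = 1.02×10^8 km: μ = v²r = (36.1)² × 1.02×10^8 = 1.32927×10^11 km³/s².
In km: r₁ = 1.75 × 1.496×10^8 = 2.618×10^8 km; r₂ = 0.685 × 1.496×10^8 = 1.02476×10^8 km.
Transfer-ellipse semi-major axis a_t = (r₁ + r₂)/2 = (2.618×10^8 + 1.02476×10^8)/2 = 1.82138×10^8 km.
At r₁ the circular-orbit speed is v₁ = √(μ/r₁) = 22.5332 km/s.
On the transfer ellipse at r₁, v² = μ(2/r − 1/a) gives v_a = √[μ(2/r₁ − 1/a_t)] = 16.9018 km/s.
First burn Δv₁ = |v_a − v₁| = 5.6314 km/s.
At r₂, v₂ = √(μ/r₂) = 36.016060 km/s.
Transfer-orbit speed at r₂: v_p = √[μ(2/r₂ − 1/a_t)] = 43.179812 km/s.
Second burn Δv₂ = |v₂ − v_p| = 7.1638 km/s.
Total Δv = Δv₁ + Δv₂ = 12.80 km/s.

Δv = 12800 m/s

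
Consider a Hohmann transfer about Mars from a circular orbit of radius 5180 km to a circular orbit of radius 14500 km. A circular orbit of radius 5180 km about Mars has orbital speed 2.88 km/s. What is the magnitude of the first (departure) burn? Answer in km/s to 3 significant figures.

Δv₁ = 0.616 km/s

From the circular-orbit relation v² = μ/r at r = 5180 km: μ = v²r = (2.88)² × 5180 = 42965.0 km³/s².
The Hohmann ellipse has a_t = (r₁ + r₂)/2 = 9840 km.
Circular speed at r = 5180 km: v_c = √(μ/r) = 2.8800 km/s.
Transfer-orbit speed at the same r (vis-viva, a = a_t): v_t = √[μ(2/r − 1/a_t)] = 3.4961 km/s.
Δv₁ = |v_t − v_c| = |3.4961 − 2.8800| = 0.6161 km/s.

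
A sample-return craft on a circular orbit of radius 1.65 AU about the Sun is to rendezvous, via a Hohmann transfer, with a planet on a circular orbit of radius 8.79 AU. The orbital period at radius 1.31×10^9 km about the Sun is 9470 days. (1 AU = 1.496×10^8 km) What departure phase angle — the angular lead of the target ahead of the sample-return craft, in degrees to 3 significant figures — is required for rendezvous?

From Kepler's third law T² = 4π²r³/μ at r = 1.31×10^9 km, T = 9470 days = 9470 × 86400 s = 8.18208×10^8 s: μ = 4π²r³/T² = 1.32570×10^11 km³/s².
In km: r₁ = 1.65 × 1.496×10^8 = 2.4684×10^8 km; r₂ = 8.79 × 1.496×10^8 = 1.314984×10^9 km.
Semi-major axis of the transfer orbit: a_t = (2.4684×10^8 + 1.314984×10^9)/2 = 7.80912×10^8 km.
Transfer time t = π√(a_t³/μ) = 1.8829×10^8 s.
The target's mean motion on its circular orbit is ω₂ = √(μ/r₂³) = 7.6356×10^-9 rad/s.
Angle swept by the target during transfer: ω₂·t = 1.4377 rad = 82.37°.
The sample-return craft traverses 180° on the transfer ellipse, so the target must lead by 180° − 82.37° = 97.6°.

φ = 97.6°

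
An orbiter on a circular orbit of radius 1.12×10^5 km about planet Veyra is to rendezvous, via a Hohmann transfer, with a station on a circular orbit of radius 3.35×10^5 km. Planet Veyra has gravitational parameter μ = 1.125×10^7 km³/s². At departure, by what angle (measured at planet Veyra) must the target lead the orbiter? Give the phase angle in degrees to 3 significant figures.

The Hohmann ellipse has a_t = (r₁ + r₂)/2 = 2.235×10^5 km.
Transfer time t = π√(a_t³/μ) = 98970 s.
The target's mean motion on its circular orbit is ω₂ = √(μ/r₂³) = 1.730×10^-5 rad/s.
Angle swept by the target during transfer: ω₂·t = 1.712 rad = 98.09°.
The orbiter traverses 180° on the transfer ellipse, so the target must lead by 180° − 98.09° = 81.9°.

φ = 81.9°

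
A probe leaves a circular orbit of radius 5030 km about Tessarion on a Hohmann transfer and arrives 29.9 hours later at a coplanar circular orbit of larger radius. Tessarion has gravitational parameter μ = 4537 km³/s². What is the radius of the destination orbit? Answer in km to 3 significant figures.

Transfer time t = 29.9 hours = 1.0764×10^5 s, and t = π√(a_t³/μ).
So a_t = (μ t²/π²)^(1/3) = (4537 × (1.0764×10^5)² / π²)^(1/3) = 17464 km.
Since a_t = (r₁ + r₂)/2, r₂ = 2a_t − r₁ = 2×17464 − 5030 = 29898 km.

r₂ = 29900 km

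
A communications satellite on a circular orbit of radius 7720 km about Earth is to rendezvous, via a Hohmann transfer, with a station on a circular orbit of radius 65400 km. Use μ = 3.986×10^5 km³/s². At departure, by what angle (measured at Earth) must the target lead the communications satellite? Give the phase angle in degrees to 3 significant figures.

φ = 105°

Semi-major axis of the transfer orbit: a_t = (7720 + 65400)/2 = 36560 km.
The half-period of the transfer ellipse is t = π√(a_t³/μ) = 34780 s.
Target angular speed ω₂ = √(μ/r₂³) = 3.775×10^-5 rad/s.
Angle swept by the target during transfer: ω₂·t = 1.313 rad = 75.23°.
Arrival is 180° from departure on the ellipse, so φ = 180° − 75.23° = 105°.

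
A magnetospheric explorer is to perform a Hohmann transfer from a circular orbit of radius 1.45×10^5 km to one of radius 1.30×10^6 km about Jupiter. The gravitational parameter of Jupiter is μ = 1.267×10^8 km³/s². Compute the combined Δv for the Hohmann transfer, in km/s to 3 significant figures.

Δv = 15.5 km/s

The Hohmann ellipse has a_t = (r₁ + r₂)/2 = 7.225×10^5 km.
Circular speed at r₁: v₁ = √(μ/r₁) = √(1.267×10^8/1.450×10^5) = 29.56 km/s.
Transfer-orbit speed at r₁ (vis-viva equation): v_p = √[μ(2/r₁ − 1/a_t)] = 39.65 km/s.
First burn Δv₁ = |v_p − v₁| = 10.09 km/s.
Circular speed at r₂: v₂ = √(μ/r₂) = 9.8723 km/s.
Transfer-orbit speed at r₂: v_a = √[μ(2/r₂ − 1/a_t)] = 4.4226 km/s.
Second burn Δv₂ = |v₂ − v_a| = 5.450 km/s.
Total Δv = Δv₁ + Δv₂ = 15.54 km/s.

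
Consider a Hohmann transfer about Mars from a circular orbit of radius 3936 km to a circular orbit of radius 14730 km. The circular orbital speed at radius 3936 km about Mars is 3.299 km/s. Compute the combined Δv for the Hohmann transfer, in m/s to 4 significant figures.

From the circular-orbit relation v² = μ/r at r = 3936 km: μ = v²r = (3.299)² × 3936 = 42837.1 km³/s².
The Hohmann ellipse has a_t = (r₁ + r₂)/2 = 9333 km.
At r₁ the circular-orbit speed is v₁ = √(μ/r₁) = 3.2990 km/s.
On the transfer ellipse at r₁, vis-viva gives v_p = √[μ(2/r₁ − 1/a_t)] = 4.1445 km/s.
First burn Δv₁ = |v_p − v₁| = 0.8455 km/s.
Circular speed at r₂: v₂ = √(μ/r₂) = 1.70533 km/s.
Transfer-orbit speed at r₂: v_a = √[μ(2/r₂ − 1/a_t)] = 1.10745 km/s.
Second burn Δv₂ = |v₂ − v_a| = 0.5979 km/s.
Total Δv = Δv₁ + Δv₂ = 1.443 km/s.

Δv = 1443 m/s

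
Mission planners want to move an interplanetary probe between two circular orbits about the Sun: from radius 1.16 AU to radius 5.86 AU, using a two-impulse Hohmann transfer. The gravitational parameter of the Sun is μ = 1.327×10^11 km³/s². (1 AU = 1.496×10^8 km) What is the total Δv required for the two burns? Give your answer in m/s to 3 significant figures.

Δv = 13300 m/s

In km: r₁ = 1.16 × 1.496×10^8 = 1.73536×10^8 km; r₂ = 5.86 × 1.496×10^8 = 8.76656×10^8 km.
Semi-major axis of the transfer orbit: a_t = (1.73536×10^8 + 8.76656×10^8)/2 = 5.25096×10^8 km.
Circular speed at r₁: v₁ = √(μ/r₁) = √(1.327×10^11/1.73536×10^8) = 27.653 km/s.
Transfer-orbit speed at r₁ (vis-viva equation): v_p = √[μ(2/r₁ − 1/a_t)] = 35.730 km/s.
First burn Δv₁ = |v_p − v₁| = 8.077 km/s.
At r₂, v₂ = √(μ/r₂) = 12.303 km/s.
Transfer-orbit speed at r₂: v_a = √[μ(2/r₂ − 1/a_t)] = 7.0729 km/s.
Second burn Δv₂ = |v₂ − v_a| = 5.230 km/s.
Total Δv = Δv₁ + Δv₂ = 13.31 km/s.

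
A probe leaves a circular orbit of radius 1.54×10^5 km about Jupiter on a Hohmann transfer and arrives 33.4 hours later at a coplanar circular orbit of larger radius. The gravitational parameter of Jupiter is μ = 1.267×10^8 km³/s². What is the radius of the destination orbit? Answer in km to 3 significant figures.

Transfer time t = 33.4 hours = 1.2024×10^5 s, and t = π√(a_t³/μ).
So a_t = (μ t²/π²)^(1/3) = (1.267×10^8 × (1.2024×10^5)² / π²)^(1/3) = 5.7042×10^5 km.
Since a_t = (r₁ + r₂)/2, r₂ = 2a_t − r₁ = 2×5.7042×10^5 − 1.540×10^5 = 9.8684×10^5 km.

r₂ = 9.87×10^5 km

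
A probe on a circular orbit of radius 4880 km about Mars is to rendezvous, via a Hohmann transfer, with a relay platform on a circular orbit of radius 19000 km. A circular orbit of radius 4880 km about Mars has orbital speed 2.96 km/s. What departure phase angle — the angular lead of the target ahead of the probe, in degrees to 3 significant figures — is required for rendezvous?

φ = 90.3°

From the circular-orbit relation v² = μ/r at r = 4880 km: μ = v²r = (2.96)² × 4880 = 42756.6 km³/s².
The Hohmann ellipse has a_t = (r₁ + r₂)/2 = 11940 km.
Transfer time t = π√(a_t³/μ) = 19820 s.
Target angular speed ω₂ = √(μ/r₂³) = 7.895×10^-5 rad/s.
Angle swept by the target during transfer: ω₂·t = 1.565 rad = 89.67°.
The probe traverses 180° on the transfer ellipse, so the target must lead by 180° − 89.67° = 90.3°.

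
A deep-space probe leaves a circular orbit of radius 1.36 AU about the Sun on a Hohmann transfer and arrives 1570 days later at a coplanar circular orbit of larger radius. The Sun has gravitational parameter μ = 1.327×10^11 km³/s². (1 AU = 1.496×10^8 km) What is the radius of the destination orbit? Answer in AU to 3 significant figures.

In km: r₁ = 1.36 × 1.496×10^8 = 2.03456×10^8 km.
Transfer time t = 1570 days = 1.35648×10^8 s, and t = π√(a_t³/μ).
So a_t = (μ t²/π²)^(1/3) = (1.327×10^11 × (1.35648×10^8)² / π²)^(1/3) = 6.2777×10^8 km.
Since a_t = (r₁ + r₂)/2, r₂ = 2a_t − r₁ = 2×6.2777×10^8 − 2.03456×10^8 = 1.052084×10^9 km.
In AU: r₂ = 1.052084×10^9 / 1.496×10^8 = 7.03 AU.

r₂ = 7.03 AU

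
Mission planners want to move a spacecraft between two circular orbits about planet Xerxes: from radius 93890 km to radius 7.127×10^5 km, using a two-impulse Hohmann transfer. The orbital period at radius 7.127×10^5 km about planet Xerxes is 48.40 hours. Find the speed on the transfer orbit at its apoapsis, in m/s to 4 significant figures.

v = 12400 m/s

From Kepler's third law T² = 4π²r³/μ at r = 7.127×10^5 km, T = 48.40 hours = 48.40 × 3600 s = 1.7424×10^5 s: μ = 4π²r³/T² = 4.70743×10^8 km³/s².
Semi-major axis of the transfer orbit: a_t = (93890 + 7.127×10^5)/2 = 4.03295×10^5 km.
At apoapsis, r = 7.127×10^5 km.
From the vis-viva equation, v = √[μ(2/r − 1/a_t)] = 12.40 km/s.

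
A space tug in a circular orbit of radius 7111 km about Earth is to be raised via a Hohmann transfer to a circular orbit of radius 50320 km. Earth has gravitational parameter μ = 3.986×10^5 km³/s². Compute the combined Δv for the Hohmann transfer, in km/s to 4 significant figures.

Transfer-ellipse semi-major axis a_t = (r₁ + r₂)/2 = (7111 + 50320)/2 = 28715.5 km.
At r₁ the circular-orbit speed is v₁ = √(μ/r₁) = 7.487 km/s.
On the transfer ellipse at r₁, v² = μ(2/r − 1/a) gives v_p = √[μ(2/r₁ − 1/a_t)] = 9.911 km/s.
First burn Δv₁ = |v_p − v₁| = 2.424 km/s.
At r₂, v₂ = √(μ/r₂) = 2.8145 km/s.
Transfer-orbit speed at r₂: v_a = √[μ(2/r₂ − 1/a_t)] = 1.4006 km/s.
Second burn Δv₂ = |v₂ − v_a| = 1.414 km/s.
Total Δv = Δv₁ + Δv₂ = 3.838 km/s.

Δv = 3.838 km/s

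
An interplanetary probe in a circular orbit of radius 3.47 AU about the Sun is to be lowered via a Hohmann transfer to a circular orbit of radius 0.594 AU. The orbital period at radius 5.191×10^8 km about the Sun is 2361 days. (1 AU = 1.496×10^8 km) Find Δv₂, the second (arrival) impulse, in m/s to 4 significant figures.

From Kepler's third law T² = 4π²r³/μ at r = 5.191×10^8 km, T = 2361 days = 2361 × 86400 s = 2.039904×10^8 s: μ = 4π²r³/T² = 1.32707×10^11 km³/s².
In km: r₁ = 3.47 × 1.496×10^8 = 5.19112×10^8 km; r₂ = 0.594 × 1.496×10^8 = 8.88624×10^7 km.
Semi-major axis of the transfer orbit: a_t = (5.19112×10^8 + 8.88624×10^7)/2 = 3.039872×10^8 km.
Circular speed at r = 8.88624×10^7 km: v_c = √(μ/r) = 38.64 km/s.
Vis-viva on the transfer ellipse at r = 8.88624×10^7 km gives v_t = √[μ(2/r − 1/a_t)] = 50.50 km/s.
Δv₂ = |v_t − v_c| = |50.50 − 38.64| = 11.86 km/s.

Δv₂ = 11860 m/s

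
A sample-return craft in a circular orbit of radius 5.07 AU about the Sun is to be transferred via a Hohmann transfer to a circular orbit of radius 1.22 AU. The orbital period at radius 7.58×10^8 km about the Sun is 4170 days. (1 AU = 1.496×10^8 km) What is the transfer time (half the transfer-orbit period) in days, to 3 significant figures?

t = 1020 days

From Kepler's third law T² = 4π²r³/μ at r = 7.58×10^8 km, T = 4170 days = 4170 × 86400 s = 3.60288×10^8 s: μ = 4π²r³/T² = 1.32455×10^11 km³/s².
In km: r₁ = 5.07 × 1.496×10^8 = 7.58472×10^8 km; r₂ = 1.22 × 1.496×10^8 = 1.82512×10^8 km.
The Hohmann ellipse has a_t = (r₁ + r₂)/2 = 4.70492×10^8 km.
Transfer time t = π√(a_t³/μ) = π√((4.70492×10^8)³ / 1.32455×10^11) = 8.809×10^7 s.
Converting: 8.809×10^7 s ÷ 86400 s/day = 1020 days.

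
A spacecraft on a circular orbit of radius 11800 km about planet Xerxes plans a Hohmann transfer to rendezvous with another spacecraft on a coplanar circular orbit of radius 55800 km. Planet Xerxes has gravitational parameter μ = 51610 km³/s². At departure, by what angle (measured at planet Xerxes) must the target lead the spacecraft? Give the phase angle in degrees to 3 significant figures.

φ = 95.1°

Transfer-ellipse semi-major axis a_t = (r₁ + r₂)/2 = (11800 + 55800)/2 = 33800 km.
Transfer time t = π√(a_t³/μ) = 85930 s.
The target's mean motion on its circular orbit is ω₂ = √(μ/r₂³) = 1.724×10^-5 rad/s.
Angle swept by the target during transfer: ω₂·t = 1.481 rad = 84.86°.
The spacecraft traverses 180° on the transfer ellipse, so the target must lead by 180° − 84.86° = 95.1°.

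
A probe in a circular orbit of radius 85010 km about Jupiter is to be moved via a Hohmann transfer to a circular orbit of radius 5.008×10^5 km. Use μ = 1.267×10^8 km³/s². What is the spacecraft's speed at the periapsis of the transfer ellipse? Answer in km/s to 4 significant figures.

The Hohmann ellipse has a_t = (r₁ + r₂)/2 = 2.92905×10^5 km.
At periapsis, r = 85010 km.
From the vis-viva equation, v = √[μ(2/r − 1/a_t)] = 50.48 km/s.

v = 50.48 km/s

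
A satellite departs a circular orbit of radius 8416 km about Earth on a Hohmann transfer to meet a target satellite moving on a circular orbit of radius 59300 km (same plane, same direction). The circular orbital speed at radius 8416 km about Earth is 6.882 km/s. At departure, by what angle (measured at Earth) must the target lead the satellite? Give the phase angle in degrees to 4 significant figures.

φ = 102.3°

From the circular-orbit relation v² = μ/r at r = 8416 km: μ = v²r = (6.882)² × 8416 = 3.98598×10^5 km³/s².
The Hohmann ellipse has a_t = (r₁ + r₂)/2 = 33858 km.
Transfer time t = π√(a_t³/μ) = 31001 s.
The target's mean motion on its circular orbit is ω₂ = √(μ/r₂³) = 4.3721×10^-5 rad/s.
Angle swept by the target during transfer: ω₂·t = 1.3554 rad = 77.66°.
Arrival is 180° from departure on the ellipse, so φ = 180° − 77.66° = 102.3°.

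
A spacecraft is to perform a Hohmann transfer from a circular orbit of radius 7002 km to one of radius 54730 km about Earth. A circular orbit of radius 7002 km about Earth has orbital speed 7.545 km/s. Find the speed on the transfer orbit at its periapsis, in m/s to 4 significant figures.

From the circular-orbit relation v² = μ/r at r = 7002 km: μ = v²r = (7.545)² × 7002 = 3.98603×10^5 km³/s².
Semi-major axis of the transfer orbit: a_t = (7002 + 54730)/2 = 30866 km.
The periapsis of the transfer ellipse is at r = 7002 km.
From the vis-viva equation, v = √[μ(2/r − 1/a_t)] = 10.05 km/s.

v = 10050 m/s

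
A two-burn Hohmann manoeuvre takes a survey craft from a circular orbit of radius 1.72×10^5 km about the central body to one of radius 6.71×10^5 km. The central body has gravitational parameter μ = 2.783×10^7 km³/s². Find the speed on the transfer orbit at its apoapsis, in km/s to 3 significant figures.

v = 4.11 km/s

The Hohmann ellipse has a_t = (r₁ + r₂)/2 = 4.215×10^5 km.
At apoapsis, r = 6.710×10^5 km.
Vis-viva: v = √[μ(2/r − 1/a_t)] = √[2.783×10^7 × (2/6.710×10^5 − 1/4.215×10^5)] = 4.114 km/s.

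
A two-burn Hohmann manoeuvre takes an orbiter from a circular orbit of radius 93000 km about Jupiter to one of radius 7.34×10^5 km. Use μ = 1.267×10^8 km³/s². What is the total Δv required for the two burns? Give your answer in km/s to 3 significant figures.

Semi-major axis of the transfer orbit: a_t = (93000 + 7.340×10^5)/2 = 4.135×10^5 km.
At r₁ the circular-orbit speed is v₁ = √(μ/r₁) = 36.910 km/s.
Transfer-orbit speed at r₁ (v² = μ(2/r − 1/a)): v_p = √[μ(2/r₁ − 1/a_t)] = 49.176 km/s.
First burn Δv₁ = |v_p − v₁| = 12.266 km/s.
At r₂, v₂ = √(μ/r₂) = 13.1383 km/s.
Transfer-orbit speed at r₂: v_a = √[μ(2/r₂ − 1/a_t)] = 6.23080 km/s.
Second burn Δv₂ = |v₂ − v_a| = 6.9075 km/s.
Δv = Δv₁ + Δv₂ = 12.266 + 6.9075 = 19.17 km/s.

Δv = 19.2 km/s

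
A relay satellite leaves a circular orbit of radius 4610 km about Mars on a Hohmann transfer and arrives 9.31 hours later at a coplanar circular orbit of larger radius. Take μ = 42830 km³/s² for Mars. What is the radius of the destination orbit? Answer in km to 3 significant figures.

r₂ = 29300 km

Transfer time t = 9.31 hours = 33516 s, and t = π√(a_t³/μ).
So a_t = (μ t²/π²)^(1/3) = (42830 × (33516)² / π²)^(1/3) = 16956 km.
Since a_t = (r₁ + r₂)/2, r₂ = 2a_t − r₁ = 2×16956 − 4610 = 29302 km.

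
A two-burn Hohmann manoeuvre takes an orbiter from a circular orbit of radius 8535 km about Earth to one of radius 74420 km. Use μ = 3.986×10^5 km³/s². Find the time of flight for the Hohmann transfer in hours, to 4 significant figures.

t = 11.68 hours

Semi-major axis of the transfer orbit: a_t = (8535 + 74420)/2 = 41477.5 km.
By Kepler's third law the transfer-orbit period is T = 2π√(a_t³/μ), so t = T/2 = 42034 s.
Converting: 42034 s ÷ 3600 s/hour = 11.68 hours.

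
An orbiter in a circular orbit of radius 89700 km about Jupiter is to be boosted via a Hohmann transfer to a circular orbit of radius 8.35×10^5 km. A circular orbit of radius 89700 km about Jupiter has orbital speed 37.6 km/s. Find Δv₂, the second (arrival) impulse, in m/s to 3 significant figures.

From the circular-orbit relation v² = μ/r at r = 89700 km: μ = v²r = (37.6)² × 89700 = 1.26814×10^8 km³/s².
The Hohmann ellipse has a_t = (r₁ + r₂)/2 = 4.6235×10^5 km.
On the circular orbit at r = 8.350×10^5 km, v_c = √(μ/r) = 12.324 km/s.
Transfer-orbit speed at the same r (vis-viva, a = a_t): v_t = √[μ(2/r − 1/a_t)] = 5.4281 km/s.
Δv₂ = |v_t − v_c| = |5.4281 − 12.324| = 6.896 km/s.

Δv₂ = 6900 m/s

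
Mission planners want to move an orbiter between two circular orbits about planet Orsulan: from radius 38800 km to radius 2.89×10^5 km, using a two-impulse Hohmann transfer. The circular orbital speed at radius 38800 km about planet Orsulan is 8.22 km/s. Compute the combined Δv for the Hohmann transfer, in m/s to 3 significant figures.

From the circular-orbit relation v² = μ/r at r = 38800 km: μ = v²r = (8.22)² × 38800 = 2.62165×10^6 km³/s².
The Hohmann ellipse has a_t = (r₁ + r₂)/2 = 1.639×10^5 km.
Circular speed at r₁: v₁ = √(μ/r₁) = √(2.62165×10^6/38800) = 8.22000 km/s.
On the transfer ellipse at r₁, v² = μ(2/r − 1/a) gives v_p = √[μ(2/r₁ − 1/a_t)] = 10.9152 km/s.
First burn Δv₁ = |v_p − v₁| = 2.6952 km/s.
Circular speed at r₂: v₂ = √(μ/r₂) = 3.0119 km/s.
Transfer-orbit speed at r₂: v_a = √[μ(2/r₂ − 1/a_t)] = 1.4654 km/s.
Second burn Δv₂ = |v₂ − v_a| = 1.5465 km/s.
Δv = Δv₁ + Δv₂ = 2.6952 + 1.5465 = 4.242 km/s.

Δv = 4240 m/s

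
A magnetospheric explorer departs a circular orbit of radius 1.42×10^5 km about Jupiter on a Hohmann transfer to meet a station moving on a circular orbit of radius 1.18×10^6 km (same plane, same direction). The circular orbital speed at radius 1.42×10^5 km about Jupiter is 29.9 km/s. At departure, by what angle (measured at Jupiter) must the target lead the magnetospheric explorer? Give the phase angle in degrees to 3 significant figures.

From the circular-orbit relation v² = μ/r at r = 1.42×10^5 km: μ = v²r = (29.9)² × 1.42×10^5 = 1.26949×10^8 km³/s².
Semi-major axis of the transfer orbit: a_t = (1.420×10^5 + 1.180×10^6)/2 = 6.610×10^5 km.
Transfer time t = π√(a_t³/μ) = 1.49843×10^5 s.
Target angular speed ω₂ = √(μ/r₂³) = 8.79007×10^-6 rad/s.
Angle swept by the target during transfer: ω₂·t = 1.31713 rad = 75.47°.
Arrival is 180° from departure on the ellipse, so φ = 180° − 75.47° = 105°.

φ = 105°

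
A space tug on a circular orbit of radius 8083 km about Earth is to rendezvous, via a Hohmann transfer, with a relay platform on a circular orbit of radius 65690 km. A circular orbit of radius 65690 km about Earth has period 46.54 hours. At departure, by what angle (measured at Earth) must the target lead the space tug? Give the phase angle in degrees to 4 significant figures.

φ = 104.3°

From Kepler's third law T² = 4π²r³/μ at r = 65690 km, T = 46.54 hours = 46.54 × 3600 s = 1.67544×10^5 s: μ = 4π²r³/T² = 3.98657×10^5 km³/s².
Semi-major axis of the transfer orbit: a_t = (8083 + 65690)/2 = 36886.5 km.
Transfer time t = π√(a_t³/μ) = 35250 s.
The target's mean motion on its circular orbit is ω₂ = √(μ/r₂³) = 3.750×10^-5 rad/s.
Angle swept by the target during transfer: ω₂·t = 1.3219 rad = 75.74°.
The space tug traverses 180° on the transfer ellipse, so the target must lead by 180° − 75.74° = 104.3°.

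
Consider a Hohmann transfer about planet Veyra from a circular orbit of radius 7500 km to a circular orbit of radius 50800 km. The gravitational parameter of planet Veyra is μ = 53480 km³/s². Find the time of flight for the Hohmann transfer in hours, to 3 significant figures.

t = 18.8 hours

Transfer-ellipse semi-major axis a_t = (r₁ + r₂)/2 = (7500 + 50800)/2 = 29150 km.
Transfer time t = π√(a_t³/μ) = π√((29150)³ / 53480) = 67610 s.
Converting: 67610 s ÷ 3600 s/hour = 18.8 hours.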